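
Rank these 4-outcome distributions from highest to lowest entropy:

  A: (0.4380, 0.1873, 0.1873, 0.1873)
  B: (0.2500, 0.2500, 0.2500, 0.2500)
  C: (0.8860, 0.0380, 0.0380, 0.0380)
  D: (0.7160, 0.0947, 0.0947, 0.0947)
B > A > D > C

Key insight: Entropy is maximized by uniform distributions and minimized by concentrated distributions.

Entropies:
  H(A) = 1.8796 bits
  H(B) = 2.0000 bits
  H(C) = 0.6926 bits
  H(D) = 1.3110 bits

Ranking: B > A > D > C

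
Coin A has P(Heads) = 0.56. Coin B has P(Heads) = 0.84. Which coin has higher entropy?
A

For binary distributions, entropy is maximized at p=0.5 and decreases as p moves toward 0 or 1.

H(A) = H(0.56) = 0.9896 bits
H(B) = H(0.84) = 0.6343 bits

Distribution A (p=0.56) is closer to uniform (p=0.5), so it has higher entropy.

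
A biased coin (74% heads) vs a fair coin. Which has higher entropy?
Fair coin

The fair coin is uniform (p=0.5), maximizing binary entropy at 1 bit. The biased coin has H(0.74) ≈ 0.827 bits — its outcome is more predictable, so its entropy is lower.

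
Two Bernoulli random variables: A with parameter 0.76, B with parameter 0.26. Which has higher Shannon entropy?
B

For binary distributions, entropy is maximized at p=0.5 and decreases as p moves toward 0 or 1.

H(A) = H(0.76) = 0.7950 bits
H(B) = H(0.26) = 0.8267 bits

Distribution B (p=0.26) is closer to uniform (p=0.5), so it has higher entropy.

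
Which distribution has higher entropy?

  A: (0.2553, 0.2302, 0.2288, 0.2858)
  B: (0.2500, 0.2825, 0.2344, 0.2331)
B

Both distributions are close to uniform, making this a harder comparison.

H(A) = 1.9939 bits
H(B) = 1.9955 bits

The distribution closer to uniform has higher entropy.
Answer: B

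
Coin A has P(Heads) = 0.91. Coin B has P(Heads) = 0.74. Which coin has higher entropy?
B

For binary distributions, entropy is maximized at p=0.5 and decreases as p moves toward 0 or 1.

H(A) = H(0.91) = 0.4365 bits
H(B) = H(0.74) = 0.8267 bits

Distribution B (p=0.74) is closer to uniform (p=0.5), so it has higher entropy.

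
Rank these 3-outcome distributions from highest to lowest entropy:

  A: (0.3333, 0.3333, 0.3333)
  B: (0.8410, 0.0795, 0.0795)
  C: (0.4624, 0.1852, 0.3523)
A > C > B

Key insight: Entropy is maximized by uniform distributions and minimized by concentrated distributions.

- Uniform distributions have maximum entropy log₂(3) = 1.5850 bits
- The more "peaked" or concentrated a distribution, the lower its entropy

Entropies:
  H(A) = 1.5850 bits
  H(B) = 0.7909 bits
  H(C) = 1.4954 bits

Ranking: A > C > B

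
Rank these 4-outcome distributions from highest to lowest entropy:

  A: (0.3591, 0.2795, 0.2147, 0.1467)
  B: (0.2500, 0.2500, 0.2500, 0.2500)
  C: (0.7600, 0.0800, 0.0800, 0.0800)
B > A > C

Key insight: Entropy is maximized by uniform distributions and minimized by concentrated distributions.

- Uniform distributions have maximum entropy log₂(4) = 2.0000 bits
- The more "peaked" or concentrated a distribution, the lower its entropy

Entropies:
  H(A) = 1.9274 bits
  H(B) = 2.0000 bits
  H(C) = 1.1754 bits

Ranking: B > A > C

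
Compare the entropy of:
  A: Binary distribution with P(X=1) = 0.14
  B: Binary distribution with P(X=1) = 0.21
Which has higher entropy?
B

For binary distributions, entropy is maximized at p=0.5 and decreases as p moves toward 0 or 1.

H(A) = H(0.14) = 0.5842 bits
H(B) = H(0.21) = 0.7415 bits

Distribution B (p=0.21) is closer to uniform (p=0.5), so it has higher entropy.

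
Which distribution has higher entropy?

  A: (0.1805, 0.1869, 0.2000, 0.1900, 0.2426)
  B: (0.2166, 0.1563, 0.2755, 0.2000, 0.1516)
A

Both distributions are close to uniform, making this a harder comparison.

H(A) = 2.3134 bits
H(B) = 2.2859 bits

The distribution closer to uniform has higher entropy.
Answer: A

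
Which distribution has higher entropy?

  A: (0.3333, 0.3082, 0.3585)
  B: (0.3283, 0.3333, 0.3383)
B

Both distributions are close to uniform, making this a harder comparison.

H(A) = 1.5822 bits
H(B) = 1.5849 bits

The distribution closer to uniform has higher entropy.
Answer: B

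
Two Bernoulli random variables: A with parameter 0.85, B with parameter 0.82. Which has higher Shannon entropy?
B

For binary distributions, entropy is maximized at p=0.5 and decreases as p moves toward 0 or 1.

H(A) = H(0.85) = 0.6098 bits
H(B) = H(0.82) = 0.6801 bits

Distribution B (p=0.82) is closer to uniform (p=0.5), so it has higher entropy.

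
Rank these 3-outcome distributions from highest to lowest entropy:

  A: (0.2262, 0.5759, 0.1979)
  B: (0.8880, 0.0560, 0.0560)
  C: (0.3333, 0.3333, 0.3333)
C > A > B

Key insight: Entropy is maximized by uniform distributions and minimized by concentrated distributions.

- Uniform distributions have maximum entropy log₂(3) = 1.5850 bits
- The more "peaked" or concentrated a distribution, the lower its entropy

Entropies:
  H(A) = 1.4061 bits
  H(B) = 0.6179 bits
  H(C) = 1.5850 bits

Ranking: C > A > B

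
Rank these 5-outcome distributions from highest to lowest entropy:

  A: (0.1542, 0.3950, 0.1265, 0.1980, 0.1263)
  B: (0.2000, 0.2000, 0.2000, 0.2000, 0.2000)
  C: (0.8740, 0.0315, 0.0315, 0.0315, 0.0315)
B > A > C

Key insight: Entropy is maximized by uniform distributions and minimized by concentrated distributions.

- Uniform distributions have maximum entropy log₂(5) = 2.3219 bits
- The more "peaked" or concentrated a distribution, the lower its entropy

Entropies:
  H(A) = 2.1621 bits
  H(B) = 2.3219 bits
  H(C) = 0.7984 bits

Ranking: B > A > C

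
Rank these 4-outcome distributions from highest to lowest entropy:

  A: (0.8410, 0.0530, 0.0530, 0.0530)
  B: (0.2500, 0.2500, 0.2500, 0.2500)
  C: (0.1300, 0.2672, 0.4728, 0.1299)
B > C > A

Key insight: Entropy is maximized by uniform distributions and minimized by concentrated distributions.

- Uniform distributions have maximum entropy log₂(4) = 2.0000 bits
- The more "peaked" or concentrated a distribution, the lower its entropy

Entropies:
  H(A) = 0.8839 bits
  H(B) = 2.0000 bits
  H(C) = 1.7849 bits

Ranking: B > C > A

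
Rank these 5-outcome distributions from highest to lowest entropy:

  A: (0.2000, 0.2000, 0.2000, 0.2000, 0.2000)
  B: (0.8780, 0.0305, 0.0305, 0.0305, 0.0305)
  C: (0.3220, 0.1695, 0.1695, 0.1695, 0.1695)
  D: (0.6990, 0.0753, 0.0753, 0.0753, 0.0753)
A > C > D > B

Key insight: Entropy is maximized by uniform distributions and minimized by concentrated distributions.

Entropies:
  H(A) = 2.3219 bits
  H(B) = 0.7791 bits
  H(C) = 2.2625 bits
  H(D) = 1.4845 bits

Ranking: A > C > D > B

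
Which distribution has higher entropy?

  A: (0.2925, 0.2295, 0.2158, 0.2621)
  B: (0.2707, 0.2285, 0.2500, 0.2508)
B

Both distributions are close to uniform, making this a harder comparison.

H(A) = 1.9899 bits
H(B) = 1.9974 bits

The distribution closer to uniform has higher entropy.
Answer: B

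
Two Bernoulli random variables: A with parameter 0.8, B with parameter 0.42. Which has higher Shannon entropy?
B

For binary distributions, entropy is maximized at p=0.5 and decreases as p moves toward 0 or 1.

H(A) = H(0.8) = 0.7219 bits
H(B) = H(0.42) = 0.9815 bits

Distribution B (p=0.42) is closer to uniform (p=0.5), so it has higher entropy.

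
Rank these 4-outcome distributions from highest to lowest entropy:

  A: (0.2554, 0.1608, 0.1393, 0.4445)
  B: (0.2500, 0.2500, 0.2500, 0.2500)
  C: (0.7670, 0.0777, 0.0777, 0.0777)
B > A > C

Key insight: Entropy is maximized by uniform distributions and minimized by concentrated distributions.

- Uniform distributions have maximum entropy log₂(4) = 2.0000 bits
- The more "peaked" or concentrated a distribution, the lower its entropy

Entropies:
  H(A) = 1.8429 bits
  H(B) = 2.0000 bits
  H(C) = 1.1525 bits

Ranking: B > A > C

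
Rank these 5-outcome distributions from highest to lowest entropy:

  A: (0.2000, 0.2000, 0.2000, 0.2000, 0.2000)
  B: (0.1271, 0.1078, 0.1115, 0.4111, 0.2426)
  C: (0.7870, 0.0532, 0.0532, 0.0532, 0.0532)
A > B > C

Key insight: Entropy is maximized by uniform distributions and minimized by concentrated distributions.

- Uniform distributions have maximum entropy log₂(5) = 2.3219 bits
- The more "peaked" or concentrated a distribution, the lower its entropy

Entropies:
  H(A) = 2.3219 bits
  H(B) = 2.1004 bits
  H(C) = 1.1732 bits

Ranking: A > B > C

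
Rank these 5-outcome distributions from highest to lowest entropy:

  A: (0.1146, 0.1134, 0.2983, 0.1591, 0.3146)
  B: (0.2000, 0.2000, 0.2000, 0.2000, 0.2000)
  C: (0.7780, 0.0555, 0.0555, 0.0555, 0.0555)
B > A > C

Key insight: Entropy is maximized by uniform distributions and minimized by concentrated distributions.

- Uniform distributions have maximum entropy log₂(5) = 2.3219 bits
- The more "peaked" or concentrated a distribution, the lower its entropy

Entropies:
  H(A) = 2.1817 bits
  H(B) = 2.3219 bits
  H(C) = 1.2078 bits

Ranking: B > A > C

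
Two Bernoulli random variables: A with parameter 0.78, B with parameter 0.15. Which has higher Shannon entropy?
A

For binary distributions, entropy is maximized at p=0.5 and decreases as p moves toward 0 or 1.

H(A) = H(0.78) = 0.7602 bits
H(B) = H(0.15) = 0.6098 bits

Distribution A (p=0.78) is closer to uniform (p=0.5), so it has higher entropy.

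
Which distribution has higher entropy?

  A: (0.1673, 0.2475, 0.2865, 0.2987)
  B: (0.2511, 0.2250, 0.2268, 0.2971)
B

Both distributions are close to uniform, making this a harder comparison.

H(A) = 1.9675 bits
H(B) = 1.9905 bits

The distribution closer to uniform has higher entropy.
Answer: B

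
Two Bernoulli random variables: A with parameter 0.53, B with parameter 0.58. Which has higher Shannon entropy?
A

For binary distributions, entropy is maximized at p=0.5 and decreases as p moves toward 0 or 1.

H(A) = H(0.53) = 0.9974 bits
H(B) = H(0.58) = 0.9815 bits

Distribution A (p=0.53) is closer to uniform (p=0.5), so it has higher entropy.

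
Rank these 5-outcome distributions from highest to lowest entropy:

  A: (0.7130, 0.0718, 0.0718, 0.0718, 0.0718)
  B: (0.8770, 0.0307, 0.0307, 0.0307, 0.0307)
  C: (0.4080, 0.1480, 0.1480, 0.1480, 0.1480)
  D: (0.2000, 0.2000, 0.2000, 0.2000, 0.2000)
D > C > A > B

Key insight: Entropy is maximized by uniform distributions and minimized by concentrated distributions.

Entropies:
  H(A) = 1.4388 bits
  H(B) = 0.7839 bits
  H(C) = 2.1594 bits
  H(D) = 2.3219 bits

Ranking: D > C > A > B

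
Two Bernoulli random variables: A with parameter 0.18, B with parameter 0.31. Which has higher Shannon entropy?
B

For binary distributions, entropy is maximized at p=0.5 and decreases as p moves toward 0 or 1.

H(A) = H(0.18) = 0.6801 bits
H(B) = H(0.31) = 0.8932 bits

Distribution B (p=0.31) is closer to uniform (p=0.5), so it has higher entropy.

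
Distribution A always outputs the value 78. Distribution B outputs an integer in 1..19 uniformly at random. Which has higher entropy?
B

A is deterministic, so H(A) = 0. B is uniform over 19 outcomes, so H(B) = log₂(19) = 4.248 bits. Any distribution with genuine randomness has higher entropy than a deterministic one.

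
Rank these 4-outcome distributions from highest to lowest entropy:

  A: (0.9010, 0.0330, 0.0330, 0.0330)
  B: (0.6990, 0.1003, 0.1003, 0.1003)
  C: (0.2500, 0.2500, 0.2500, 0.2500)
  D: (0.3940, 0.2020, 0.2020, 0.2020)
C > D > B > A

Key insight: Entropy is maximized by uniform distributions and minimized by concentrated distributions.

Entropies:
  H(A) = 0.6227 bits
  H(B) = 1.3596 bits
  H(C) = 2.0000 bits
  H(D) = 1.9278 bits

Ranking: C > D > B > A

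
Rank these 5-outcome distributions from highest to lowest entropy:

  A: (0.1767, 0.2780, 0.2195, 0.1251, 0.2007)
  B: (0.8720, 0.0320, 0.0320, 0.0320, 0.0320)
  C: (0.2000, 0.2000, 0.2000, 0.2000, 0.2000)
C > A > B

Key insight: Entropy is maximized by uniform distributions and minimized by concentrated distributions.

- Uniform distributions have maximum entropy log₂(5) = 2.3219 bits
- The more "peaked" or concentrated a distribution, the lower its entropy

Entropies:
  H(A) = 2.2756 bits
  H(B) = 0.8079 bits
  H(C) = 2.3219 bits

Ranking: C > A > B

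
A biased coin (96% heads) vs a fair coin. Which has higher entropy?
Fair coin

The fair coin is uniform (p=0.5), maximizing binary entropy at 1 bit. The biased coin has H(0.96) ≈ 0.242 bits — its outcome is more predictable, so its entropy is lower.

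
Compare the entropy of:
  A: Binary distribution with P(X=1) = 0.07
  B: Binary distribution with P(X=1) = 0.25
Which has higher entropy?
B

For binary distributions, entropy is maximized at p=0.5 and decreases as p moves toward 0 or 1.

H(A) = H(0.07) = 0.3659 bits
H(B) = H(0.25) = 0.8113 bits

Distribution B (p=0.25) is closer to uniform (p=0.5), so it has higher entropy.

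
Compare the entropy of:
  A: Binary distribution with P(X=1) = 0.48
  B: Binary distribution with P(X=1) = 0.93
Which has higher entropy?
A

For binary distributions, entropy is maximized at p=0.5 and decreases as p moves toward 0 or 1.

H(A) = H(0.48) = 0.9988 bits
H(B) = H(0.93) = 0.3659 bits

Distribution A (p=0.48) is closer to uniform (p=0.5), so it has higher entropy.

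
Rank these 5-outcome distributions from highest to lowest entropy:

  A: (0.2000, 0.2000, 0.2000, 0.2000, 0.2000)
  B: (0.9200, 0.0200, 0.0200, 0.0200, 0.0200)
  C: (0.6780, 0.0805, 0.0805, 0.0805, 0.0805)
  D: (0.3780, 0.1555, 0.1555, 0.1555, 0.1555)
A > D > C > B

Key insight: Entropy is maximized by uniform distributions and minimized by concentrated distributions.

Entropies:
  H(A) = 2.3219 bits
  H(B) = 0.5622 bits
  H(C) = 1.5505 bits
  H(D) = 2.2006 bits

Ranking: A > D > C > B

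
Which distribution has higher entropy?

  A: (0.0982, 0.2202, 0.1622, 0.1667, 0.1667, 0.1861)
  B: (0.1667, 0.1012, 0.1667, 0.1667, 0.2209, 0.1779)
B

Both distributions are close to uniform, making this a harder comparison.

H(A) = 2.5482 bits
H(B) = 2.5513 bits

The distribution closer to uniform has higher entropy.
Answer: B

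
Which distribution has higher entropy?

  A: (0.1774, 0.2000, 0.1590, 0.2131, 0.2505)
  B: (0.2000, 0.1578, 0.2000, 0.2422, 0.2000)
B

Both distributions are close to uniform, making this a harder comparison.

H(A) = 2.3044 bits
H(B) = 2.3090 bits

The distribution closer to uniform has higher entropy.
Answer: B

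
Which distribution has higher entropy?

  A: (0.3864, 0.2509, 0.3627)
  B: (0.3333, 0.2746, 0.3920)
B

Both distributions are close to uniform, making this a harder comparison.

H(A) = 1.5612 bits
H(B) = 1.5700 bits

The distribution closer to uniform has higher entropy.
Answer: B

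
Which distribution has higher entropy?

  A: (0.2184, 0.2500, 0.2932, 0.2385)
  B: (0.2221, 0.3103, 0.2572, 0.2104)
A

Both distributions are close to uniform, making this a harder comparison.

H(A) = 1.9915 bits
H(B) = 1.9830 bits

The distribution closer to uniform has higher entropy.
Answer: A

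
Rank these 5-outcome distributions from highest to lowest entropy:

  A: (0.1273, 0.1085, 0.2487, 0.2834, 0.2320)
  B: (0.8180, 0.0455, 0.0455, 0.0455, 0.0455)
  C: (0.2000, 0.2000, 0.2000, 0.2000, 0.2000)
C > A > B

Key insight: Entropy is maximized by uniform distributions and minimized by concentrated distributions.

- Uniform distributions have maximum entropy log₂(5) = 2.3219 bits
- The more "peaked" or concentrated a distribution, the lower its entropy

Entropies:
  H(A) = 2.2301 bits
  H(B) = 1.0484 bits
  H(C) = 2.3219 bits

Ranking: C > A > B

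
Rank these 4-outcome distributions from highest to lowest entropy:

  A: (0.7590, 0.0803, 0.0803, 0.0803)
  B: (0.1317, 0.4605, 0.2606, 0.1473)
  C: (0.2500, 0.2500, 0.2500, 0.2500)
C > B > A

Key insight: Entropy is maximized by uniform distributions and minimized by concentrated distributions.

- Uniform distributions have maximum entropy log₂(4) = 2.0000 bits
- The more "peaked" or concentrated a distribution, the lower its entropy

Entropies:
  H(A) = 1.1787 bits
  H(B) = 1.8129 bits
  H(C) = 2.0000 bits

Ranking: C > B > A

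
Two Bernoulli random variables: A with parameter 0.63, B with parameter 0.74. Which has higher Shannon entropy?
A

For binary distributions, entropy is maximized at p=0.5 and decreases as p moves toward 0 or 1.

H(A) = H(0.63) = 0.9507 bits
H(B) = H(0.74) = 0.8267 bits

Distribution A (p=0.63) is closer to uniform (p=0.5), so it has higher entropy.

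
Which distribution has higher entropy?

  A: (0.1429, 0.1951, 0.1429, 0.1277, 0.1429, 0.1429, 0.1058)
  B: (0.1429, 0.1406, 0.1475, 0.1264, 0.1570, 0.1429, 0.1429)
B

Both distributions are close to uniform, making this a harder comparison.

H(A) = 2.7862 bits
H(B) = 2.8048 bits

The distribution closer to uniform has higher entropy.
Answer: B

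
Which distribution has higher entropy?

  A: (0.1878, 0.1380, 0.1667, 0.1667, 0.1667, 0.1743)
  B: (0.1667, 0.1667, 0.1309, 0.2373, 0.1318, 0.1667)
A

Both distributions are close to uniform, making this a harder comparison.

H(A) = 2.5791 bits
H(B) = 2.5542 bits

The distribution closer to uniform has higher entropy.
Answer: A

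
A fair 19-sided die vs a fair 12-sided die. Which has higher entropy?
19-sided die

Both are uniform distributions; for uniform over n outcomes, H = log₂(n). H(19-sided) = log₂(19) = 4.248 bits and H(12-sided) = log₂(12) = 3.585 bits. More outcomes in a uniform distribution means higher entropy.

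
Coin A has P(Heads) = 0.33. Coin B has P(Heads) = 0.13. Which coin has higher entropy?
A

For binary distributions, entropy is maximized at p=0.5 and decreases as p moves toward 0 or 1.

H(A) = H(0.33) = 0.9149 bits
H(B) = H(0.13) = 0.5574 bits

Distribution A (p=0.33) is closer to uniform (p=0.5), so it has higher entropy.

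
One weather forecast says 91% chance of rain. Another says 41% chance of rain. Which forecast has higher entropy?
41% forecast

Treat each forecast as a Bernoulli distribution. Binary entropy is maximized at p=0.5 and falls off symmetrically toward 0 or 1. The 41% forecast is closer to 50%, so it is more uncertain. H(91%) ≈ 0.436 bits, H(41%) ≈ 0.977 bits.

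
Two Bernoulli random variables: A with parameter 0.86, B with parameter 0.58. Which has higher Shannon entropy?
B

For binary distributions, entropy is maximized at p=0.5 and decreases as p moves toward 0 or 1.

H(A) = H(0.86) = 0.5842 bits
H(B) = H(0.58) = 0.9815 bits

Distribution B (p=0.58) is closer to uniform (p=0.5), so it has higher entropy.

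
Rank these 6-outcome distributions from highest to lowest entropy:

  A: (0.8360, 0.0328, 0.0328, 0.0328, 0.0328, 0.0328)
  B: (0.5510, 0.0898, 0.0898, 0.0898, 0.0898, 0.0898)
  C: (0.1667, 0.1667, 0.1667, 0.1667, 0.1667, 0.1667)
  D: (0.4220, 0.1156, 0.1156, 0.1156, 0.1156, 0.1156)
C > D > B > A

Key insight: Entropy is maximized by uniform distributions and minimized by concentrated distributions.

Entropies:
  H(A) = 1.0246 bits
  H(B) = 2.0350 bits
  H(C) = 2.5850 bits
  H(D) = 2.3244 bits

Ranking: C > D > B > A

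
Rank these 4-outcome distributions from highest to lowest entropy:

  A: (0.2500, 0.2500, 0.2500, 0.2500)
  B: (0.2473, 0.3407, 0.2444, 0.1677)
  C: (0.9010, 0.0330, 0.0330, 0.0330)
A > B > C

Key insight: Entropy is maximized by uniform distributions and minimized by concentrated distributions.

- Uniform distributions have maximum entropy log₂(4) = 2.0000 bits
- The more "peaked" or concentrated a distribution, the lower its entropy

Entropies:
  H(A) = 2.0000 bits
  H(B) = 1.9565 bits
  H(C) = 0.6227 bits

Ranking: A > B > C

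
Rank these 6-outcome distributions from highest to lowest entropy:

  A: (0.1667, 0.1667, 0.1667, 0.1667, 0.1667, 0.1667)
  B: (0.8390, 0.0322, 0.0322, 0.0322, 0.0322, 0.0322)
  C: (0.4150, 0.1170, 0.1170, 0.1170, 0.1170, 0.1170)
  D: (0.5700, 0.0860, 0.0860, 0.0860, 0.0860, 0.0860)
A > C > D > B

Key insight: Entropy is maximized by uniform distributions and minimized by concentrated distributions.

Entropies:
  H(A) = 2.5850 bits
  H(B) = 1.0105 bits
  H(C) = 2.3374 bits
  H(D) = 1.9842 bits

Ranking: A > C > D > B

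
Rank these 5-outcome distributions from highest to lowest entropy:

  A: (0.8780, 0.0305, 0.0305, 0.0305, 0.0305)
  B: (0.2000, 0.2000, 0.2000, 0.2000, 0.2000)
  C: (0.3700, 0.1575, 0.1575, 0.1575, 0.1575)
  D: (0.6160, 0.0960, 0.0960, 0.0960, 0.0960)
B > C > D > A

Key insight: Entropy is maximized by uniform distributions and minimized by concentrated distributions.

Entropies:
  H(A) = 0.7791 bits
  H(B) = 2.3219 bits
  H(C) = 2.2107 bits
  H(D) = 1.7288 bits

Ranking: B > C > D > A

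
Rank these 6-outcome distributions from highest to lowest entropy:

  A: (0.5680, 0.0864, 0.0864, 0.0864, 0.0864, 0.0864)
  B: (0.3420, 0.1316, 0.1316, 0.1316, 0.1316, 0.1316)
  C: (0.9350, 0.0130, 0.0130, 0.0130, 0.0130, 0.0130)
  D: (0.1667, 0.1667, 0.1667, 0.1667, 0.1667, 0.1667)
D > B > A > C

Key insight: Entropy is maximized by uniform distributions and minimized by concentrated distributions.

Entropies:
  H(A) = 1.9897 bits
  H(B) = 2.4545 bits
  H(C) = 0.4979 bits
  H(D) = 2.5850 bits

Ranking: D > B > A > C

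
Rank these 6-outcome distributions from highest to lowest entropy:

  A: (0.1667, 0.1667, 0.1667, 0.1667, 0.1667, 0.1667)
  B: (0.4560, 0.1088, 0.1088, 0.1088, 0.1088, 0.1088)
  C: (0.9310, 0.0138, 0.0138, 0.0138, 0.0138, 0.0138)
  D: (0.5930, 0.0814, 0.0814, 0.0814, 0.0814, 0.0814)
A > B > D > C

Key insight: Entropy is maximized by uniform distributions and minimized by concentrated distributions.

Entropies:
  H(A) = 2.5850 bits
  H(B) = 2.2575 bits
  H(C) = 0.5224 bits
  H(D) = 1.9199 bits

Ranking: A > B > D > C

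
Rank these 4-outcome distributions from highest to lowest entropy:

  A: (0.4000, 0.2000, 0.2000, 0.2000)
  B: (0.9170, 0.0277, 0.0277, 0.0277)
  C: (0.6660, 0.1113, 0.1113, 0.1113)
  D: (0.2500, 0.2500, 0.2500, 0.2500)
D > A > C > B

Key insight: Entropy is maximized by uniform distributions and minimized by concentrated distributions.

Entropies:
  H(A) = 1.9219 bits
  H(B) = 0.5442 bits
  H(C) = 1.4483 bits
  H(D) = 2.0000 bits

Ranking: D > A > C > B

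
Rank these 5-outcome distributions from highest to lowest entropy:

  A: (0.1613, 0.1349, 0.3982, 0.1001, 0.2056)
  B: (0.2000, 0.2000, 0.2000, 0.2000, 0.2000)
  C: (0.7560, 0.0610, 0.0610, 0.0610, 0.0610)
B > A > C

Key insight: Entropy is maximized by uniform distributions and minimized by concentrated distributions.

- Uniform distributions have maximum entropy log₂(5) = 2.3219 bits
- The more "peaked" or concentrated a distribution, the lower its entropy

Entropies:
  H(A) = 2.1450 bits
  H(B) = 2.3219 bits
  H(C) = 1.2896 bits

Ranking: B > A > C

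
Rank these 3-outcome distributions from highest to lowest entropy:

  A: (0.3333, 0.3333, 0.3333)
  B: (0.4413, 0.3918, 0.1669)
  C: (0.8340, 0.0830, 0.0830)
A > B > C

Key insight: Entropy is maximized by uniform distributions and minimized by concentrated distributions.

- Uniform distributions have maximum entropy log₂(3) = 1.5850 bits
- The more "peaked" or concentrated a distribution, the lower its entropy

Entropies:
  H(A) = 1.5850 bits
  H(B) = 1.4815 bits
  H(C) = 0.8145 bits

Ranking: A > B > C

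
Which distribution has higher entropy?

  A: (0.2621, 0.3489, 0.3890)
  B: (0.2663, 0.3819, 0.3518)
B

Both distributions are close to uniform, making this a harder comparison.

H(A) = 1.5662 bits
H(B) = 1.5689 bits

The distribution closer to uniform has higher entropy.
Answer: B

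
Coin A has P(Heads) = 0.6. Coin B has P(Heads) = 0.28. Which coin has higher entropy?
A

For binary distributions, entropy is maximized at p=0.5 and decreases as p moves toward 0 or 1.

H(A) = H(0.6) = 0.9710 bits
H(B) = H(0.28) = 0.8555 bits

Distribution A (p=0.6) is closer to uniform (p=0.5), so it has higher entropy.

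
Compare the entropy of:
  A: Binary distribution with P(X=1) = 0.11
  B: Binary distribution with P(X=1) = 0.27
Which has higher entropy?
B

For binary distributions, entropy is maximized at p=0.5 and decreases as p moves toward 0 or 1.

H(A) = H(0.11) = 0.4999 bits
H(B) = H(0.27) = 0.8415 bits

Distribution B (p=0.27) is closer to uniform (p=0.5), so it has higher entropy.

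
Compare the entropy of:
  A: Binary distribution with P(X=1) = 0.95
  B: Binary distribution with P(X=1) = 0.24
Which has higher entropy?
B

For binary distributions, entropy is maximized at p=0.5 and decreases as p moves toward 0 or 1.

H(A) = H(0.95) = 0.2864 bits
H(B) = H(0.24) = 0.7950 bits

Distribution B (p=0.24) is closer to uniform (p=0.5), so it has higher entropy.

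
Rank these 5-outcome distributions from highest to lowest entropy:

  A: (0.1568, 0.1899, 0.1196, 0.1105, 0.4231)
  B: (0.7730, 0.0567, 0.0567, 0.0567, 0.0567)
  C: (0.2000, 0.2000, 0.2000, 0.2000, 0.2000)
C > A > B

Key insight: Entropy is maximized by uniform distributions and minimized by concentrated distributions.

- Uniform distributions have maximum entropy log₂(5) = 2.3219 bits
- The more "peaked" or concentrated a distribution, the lower its entropy

Entropies:
  H(A) = 2.1170 bits
  H(B) = 1.2267 bits
  H(C) = 2.3219 bits

Ranking: C > A > B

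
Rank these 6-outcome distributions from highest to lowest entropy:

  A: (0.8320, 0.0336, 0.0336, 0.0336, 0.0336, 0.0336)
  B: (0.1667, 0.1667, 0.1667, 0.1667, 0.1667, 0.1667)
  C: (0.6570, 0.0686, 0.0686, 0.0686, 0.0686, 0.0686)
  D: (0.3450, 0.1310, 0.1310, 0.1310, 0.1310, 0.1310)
B > D > C > A

Key insight: Entropy is maximized by uniform distributions and minimized by concentrated distributions.

Entropies:
  H(A) = 1.0432 bits
  H(B) = 2.5850 bits
  H(C) = 1.7241 bits
  H(D) = 2.4504 bits

Ranking: B > D > C > A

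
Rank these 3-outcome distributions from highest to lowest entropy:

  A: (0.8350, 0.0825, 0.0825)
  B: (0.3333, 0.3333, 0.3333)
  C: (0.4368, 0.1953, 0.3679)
B > C > A

Key insight: Entropy is maximized by uniform distributions and minimized by concentrated distributions.

- Uniform distributions have maximum entropy log₂(3) = 1.5850 bits
- The more "peaked" or concentrated a distribution, the lower its entropy

Entropies:
  H(A) = 0.8111 bits
  H(B) = 1.5850 bits
  H(C) = 1.5129 bits

Ranking: B > C > A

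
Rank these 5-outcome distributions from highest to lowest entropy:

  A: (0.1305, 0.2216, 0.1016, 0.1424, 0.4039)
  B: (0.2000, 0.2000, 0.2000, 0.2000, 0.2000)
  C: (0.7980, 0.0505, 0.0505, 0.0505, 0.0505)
B > A > C

Key insight: Entropy is maximized by uniform distributions and minimized by concentrated distributions.

- Uniform distributions have maximum entropy log₂(5) = 2.3219 bits
- The more "peaked" or concentrated a distribution, the lower its entropy

Entropies:
  H(A) = 2.1290 bits
  H(B) = 2.3219 bits
  H(C) = 1.1299 bits

Ranking: B > A > C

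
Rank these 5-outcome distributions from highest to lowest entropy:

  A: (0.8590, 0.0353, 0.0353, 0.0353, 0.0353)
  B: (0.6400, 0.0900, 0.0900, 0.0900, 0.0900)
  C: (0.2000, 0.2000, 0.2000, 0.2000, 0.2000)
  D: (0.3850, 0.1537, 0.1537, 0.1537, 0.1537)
C > D > B > A

Key insight: Entropy is maximized by uniform distributions and minimized by concentrated distributions.

Entropies:
  H(A) = 0.8689 bits
  H(B) = 1.6627 bits
  H(C) = 2.3219 bits
  H(D) = 2.1915 bits

Ranking: C > D > B > A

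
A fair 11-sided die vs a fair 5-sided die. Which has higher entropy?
11-sided die

Both are uniform distributions; for uniform over n outcomes, H = log₂(n). H(11-sided) = log₂(11) = 3.459 bits and H(5-sided) = log₂(5) = 2.322 bits. More outcomes in a uniform distribution means higher entropy.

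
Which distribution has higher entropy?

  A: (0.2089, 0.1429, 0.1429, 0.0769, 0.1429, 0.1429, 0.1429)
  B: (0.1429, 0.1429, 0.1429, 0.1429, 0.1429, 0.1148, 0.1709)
B

Both distributions are close to uniform, making this a harder comparison.

H(A) = 2.7617 bits
H(B) = 2.7994 bits

The distribution closer to uniform has higher entropy.
Answer: B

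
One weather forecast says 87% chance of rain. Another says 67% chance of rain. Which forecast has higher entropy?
67% forecast

Treat each forecast as a Bernoulli distribution. Binary entropy is maximized at p=0.5 and falls off symmetrically toward 0 or 1. The 67% forecast is closer to 50%, so it is more uncertain. H(87%) ≈ 0.557 bits, H(67%) ≈ 0.915 bits.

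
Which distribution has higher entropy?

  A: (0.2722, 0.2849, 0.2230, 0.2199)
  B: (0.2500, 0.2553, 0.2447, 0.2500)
B

Both distributions are close to uniform, making this a harder comparison.

H(A) = 1.9903 bits
H(B) = 1.9998 bits

The distribution closer to uniform has higher entropy.
Answer: B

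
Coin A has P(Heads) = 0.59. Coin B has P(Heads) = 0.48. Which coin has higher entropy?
B

For binary distributions, entropy is maximized at p=0.5 and decreases as p moves toward 0 or 1.

H(A) = H(0.59) = 0.9765 bits
H(B) = H(0.48) = 0.9988 bits

Distribution B (p=0.48) is closer to uniform (p=0.5), so it has higher entropy.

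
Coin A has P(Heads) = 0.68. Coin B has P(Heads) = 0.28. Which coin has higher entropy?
A

For binary distributions, entropy is maximized at p=0.5 and decreases as p moves toward 0 or 1.

H(A) = H(0.68) = 0.9044 bits
H(B) = H(0.28) = 0.8555 bits

Distribution A (p=0.68) is closer to uniform (p=0.5), so it has higher entropy.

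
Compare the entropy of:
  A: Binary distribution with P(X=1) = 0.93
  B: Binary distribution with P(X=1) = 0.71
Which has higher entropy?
B

For binary distributions, entropy is maximized at p=0.5 and decreases as p moves toward 0 or 1.

H(A) = H(0.93) = 0.3659 bits
H(B) = H(0.71) = 0.8687 bits

Distribution B (p=0.71) is closer to uniform (p=0.5), so it has higher entropy.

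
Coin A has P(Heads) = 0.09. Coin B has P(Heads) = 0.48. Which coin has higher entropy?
B

For binary distributions, entropy is maximized at p=0.5 and decreases as p moves toward 0 or 1.

H(A) = H(0.09) = 0.4365 bits
H(B) = H(0.48) = 0.9988 bits

Distribution B (p=0.48) is closer to uniform (p=0.5), so it has higher entropy.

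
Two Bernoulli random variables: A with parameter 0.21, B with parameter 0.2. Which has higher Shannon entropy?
A

For binary distributions, entropy is maximized at p=0.5 and decreases as p moves toward 0 or 1.

H(A) = H(0.21) = 0.7415 bits
H(B) = H(0.2) = 0.7219 bits

Distribution A (p=0.21) is closer to uniform (p=0.5), so it has higher entropy.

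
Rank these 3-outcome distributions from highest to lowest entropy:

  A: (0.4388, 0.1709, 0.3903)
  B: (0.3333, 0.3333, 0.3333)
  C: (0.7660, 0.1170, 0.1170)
B > A > C

Key insight: Entropy is maximized by uniform distributions and minimized by concentrated distributions.

- Uniform distributions have maximum entropy log₂(3) = 1.5850 bits
- The more "peaked" or concentrated a distribution, the lower its entropy

Entropies:
  H(A) = 1.4868 bits
  H(B) = 1.5850 bits
  H(C) = 1.0189 bits

Ranking: B > A > C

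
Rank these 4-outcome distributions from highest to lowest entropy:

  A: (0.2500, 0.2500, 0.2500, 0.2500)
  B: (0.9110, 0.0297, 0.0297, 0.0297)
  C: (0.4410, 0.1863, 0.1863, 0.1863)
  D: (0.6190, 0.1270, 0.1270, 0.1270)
A > C > D > B

Key insight: Entropy is maximized by uniform distributions and minimized by concentrated distributions.

Entropies:
  H(A) = 2.0000 bits
  H(B) = 0.5742 bits
  H(C) = 1.8759 bits
  H(D) = 1.5626 bits

Ranking: A > C > D > B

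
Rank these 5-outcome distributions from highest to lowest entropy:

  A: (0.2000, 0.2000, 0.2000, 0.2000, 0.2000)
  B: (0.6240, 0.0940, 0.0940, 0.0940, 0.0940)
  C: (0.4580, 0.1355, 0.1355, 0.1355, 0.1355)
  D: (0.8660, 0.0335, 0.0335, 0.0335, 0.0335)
A > C > B > D

Key insight: Entropy is maximized by uniform distributions and minimized by concentrated distributions.

Entropies:
  H(A) = 2.3219 bits
  H(B) = 1.7072 bits
  H(C) = 2.0789 bits
  H(D) = 0.8363 bits

Ranking: A > C > B > D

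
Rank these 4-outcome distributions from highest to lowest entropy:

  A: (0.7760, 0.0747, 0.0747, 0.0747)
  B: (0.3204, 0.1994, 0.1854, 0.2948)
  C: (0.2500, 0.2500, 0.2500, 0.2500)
C > B > A

Key insight: Entropy is maximized by uniform distributions and minimized by concentrated distributions.

- Uniform distributions have maximum entropy log₂(4) = 2.0000 bits
- The more "peaked" or concentrated a distribution, the lower its entropy

Entropies:
  H(A) = 1.1224 bits
  H(B) = 1.9602 bits
  H(C) = 2.0000 bits

Ranking: C > B > A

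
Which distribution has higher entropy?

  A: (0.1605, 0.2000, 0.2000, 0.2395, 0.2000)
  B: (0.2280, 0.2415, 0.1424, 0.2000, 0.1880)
A

Both distributions are close to uniform, making this a harder comparison.

H(A) = 2.3106 bits
H(B) = 2.2995 bits

The distribution closer to uniform has higher entropy.
Answer: A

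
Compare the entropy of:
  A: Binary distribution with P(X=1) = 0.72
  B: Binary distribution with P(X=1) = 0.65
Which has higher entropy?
B

For binary distributions, entropy is maximized at p=0.5 and decreases as p moves toward 0 or 1.

H(A) = H(0.72) = 0.8555 bits
H(B) = H(0.65) = 0.9341 bits

Distribution B (p=0.65) is closer to uniform (p=0.5), so it has higher entropy.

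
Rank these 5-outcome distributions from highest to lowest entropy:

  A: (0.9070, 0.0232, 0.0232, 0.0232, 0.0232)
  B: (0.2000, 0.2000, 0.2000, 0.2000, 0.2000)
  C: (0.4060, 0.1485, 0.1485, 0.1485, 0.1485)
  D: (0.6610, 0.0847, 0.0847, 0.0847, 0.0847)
B > C > D > A

Key insight: Entropy is maximized by uniform distributions and minimized by concentrated distributions.

Entropies:
  H(A) = 0.6324 bits
  H(B) = 2.3219 bits
  H(C) = 2.1624 bits
  H(D) = 1.6019 bits

Ranking: B > C > D > A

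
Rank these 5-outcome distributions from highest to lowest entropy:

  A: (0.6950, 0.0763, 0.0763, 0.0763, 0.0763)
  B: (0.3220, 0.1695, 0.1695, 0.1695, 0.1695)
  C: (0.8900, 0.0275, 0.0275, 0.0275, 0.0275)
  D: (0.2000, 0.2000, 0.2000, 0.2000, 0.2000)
D > B > A > C

Key insight: Entropy is maximized by uniform distributions and minimized by concentrated distributions.

Entropies:
  H(A) = 1.4973 bits
  H(B) = 2.2625 bits
  H(C) = 0.7199 bits
  H(D) = 2.3219 bits

Ranking: D > B > A > C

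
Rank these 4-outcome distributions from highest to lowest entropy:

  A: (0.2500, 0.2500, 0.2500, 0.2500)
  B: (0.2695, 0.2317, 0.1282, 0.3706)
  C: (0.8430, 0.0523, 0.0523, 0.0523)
A > B > C

Key insight: Entropy is maximized by uniform distributions and minimized by concentrated distributions.

- Uniform distributions have maximum entropy log₂(4) = 2.0000 bits
- The more "peaked" or concentrated a distribution, the lower its entropy

Entropies:
  H(A) = 2.0000 bits
  H(B) = 1.9093 bits
  H(C) = 0.8759 bits

Ranking: A > B > C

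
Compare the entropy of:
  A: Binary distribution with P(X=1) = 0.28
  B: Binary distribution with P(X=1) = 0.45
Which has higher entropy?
B

For binary distributions, entropy is maximized at p=0.5 and decreases as p moves toward 0 or 1.

H(A) = H(0.28) = 0.8555 bits
H(B) = H(0.45) = 0.9928 bits

Distribution B (p=0.45) is closer to uniform (p=0.5), so it has higher entropy.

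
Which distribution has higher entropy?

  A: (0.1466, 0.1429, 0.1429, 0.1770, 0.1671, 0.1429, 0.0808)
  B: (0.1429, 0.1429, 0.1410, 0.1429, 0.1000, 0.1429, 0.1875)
B

Both distributions are close to uniform, making this a harder comparison.

H(A) = 2.7759 bits
H(B) = 2.7878 bits

The distribution closer to uniform has higher entropy.
Answer: B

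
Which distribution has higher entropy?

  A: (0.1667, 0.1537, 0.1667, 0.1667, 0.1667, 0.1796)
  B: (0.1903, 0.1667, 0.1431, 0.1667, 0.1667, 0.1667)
A

Both distributions are close to uniform, making this a harder comparison.

H(A) = 2.5835 bits
H(B) = 2.5801 bits

The distribution closer to uniform has higher entropy.
Answer: A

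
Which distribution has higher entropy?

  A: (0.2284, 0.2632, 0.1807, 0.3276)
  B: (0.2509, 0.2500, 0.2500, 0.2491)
B

Both distributions are close to uniform, making this a harder comparison.

H(A) = 1.9670 bits
H(B) = 2.0000 bits

The distribution closer to uniform has higher entropy.
Answer: B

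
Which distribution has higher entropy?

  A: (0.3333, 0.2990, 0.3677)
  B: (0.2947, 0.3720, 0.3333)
A

Both distributions are close to uniform, making this a harder comparison.

H(A) = 1.5798 bits
H(B) = 1.5785 bits

The distribution closer to uniform has higher entropy.
Answer: A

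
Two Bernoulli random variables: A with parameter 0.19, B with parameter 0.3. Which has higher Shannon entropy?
B

For binary distributions, entropy is maximized at p=0.5 and decreases as p moves toward 0 or 1.

H(A) = H(0.19) = 0.7015 bits
H(B) = H(0.3) = 0.8813 bits

Distribution B (p=0.3) is closer to uniform (p=0.5), so it has higher entropy.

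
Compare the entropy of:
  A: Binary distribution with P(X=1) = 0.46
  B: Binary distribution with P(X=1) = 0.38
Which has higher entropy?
A

For binary distributions, entropy is maximized at p=0.5 and decreases as p moves toward 0 or 1.

H(A) = H(0.46) = 0.9954 bits
H(B) = H(0.38) = 0.9580 bits

Distribution A (p=0.46) is closer to uniform (p=0.5), so it has higher entropy.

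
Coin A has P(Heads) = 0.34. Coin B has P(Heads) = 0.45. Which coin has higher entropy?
B

For binary distributions, entropy is maximized at p=0.5 and decreases as p moves toward 0 or 1.

H(A) = H(0.34) = 0.9248 bits
H(B) = H(0.45) = 0.9928 bits

Distribution B (p=0.45) is closer to uniform (p=0.5), so it has higher entropy.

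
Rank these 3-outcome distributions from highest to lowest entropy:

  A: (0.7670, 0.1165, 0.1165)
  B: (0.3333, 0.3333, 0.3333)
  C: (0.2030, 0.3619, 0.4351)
B > C > A

Key insight: Entropy is maximized by uniform distributions and minimized by concentrated distributions.

- Uniform distributions have maximum entropy log₂(3) = 1.5850 bits
- The more "peaked" or concentrated a distribution, the lower its entropy

Entropies:
  H(A) = 1.0162 bits
  H(B) = 1.5850 bits
  H(C) = 1.5200 bits

Ranking: B > C > A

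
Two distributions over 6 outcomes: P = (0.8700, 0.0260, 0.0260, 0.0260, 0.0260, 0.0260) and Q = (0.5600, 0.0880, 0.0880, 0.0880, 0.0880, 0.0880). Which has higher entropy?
Q

P is highly concentrated on one outcome (87%), making it nearly deterministic. Q spreads its mass more evenly (max 56%). The more spread-out distribution has higher entropy: H(P) ≈ 0.859 bits, H(Q) ≈ 2.011 bits.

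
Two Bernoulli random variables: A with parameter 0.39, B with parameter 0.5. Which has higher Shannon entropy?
B

For binary distributions, entropy is maximized at p=0.5 and decreases as p moves toward 0 or 1.

H(A) = H(0.39) = 0.9648 bits
H(B) = H(0.5) = 1.0000 bits

Distribution B (p=0.5) is closer to uniform (p=0.5), so it has higher entropy.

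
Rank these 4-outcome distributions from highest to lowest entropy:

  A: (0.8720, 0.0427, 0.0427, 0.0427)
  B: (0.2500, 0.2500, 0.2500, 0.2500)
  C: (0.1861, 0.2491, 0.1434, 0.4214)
B > C > A

Key insight: Entropy is maximized by uniform distributions and minimized by concentrated distributions.

- Uniform distributions have maximum entropy log₂(4) = 2.0000 bits
- The more "peaked" or concentrated a distribution, the lower its entropy

Entropies:
  H(A) = 0.7548 bits
  H(B) = 2.0000 bits
  H(C) = 1.8781 bits

Ranking: B > C > A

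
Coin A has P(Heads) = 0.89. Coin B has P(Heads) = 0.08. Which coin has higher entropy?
A

For binary distributions, entropy is maximized at p=0.5 and decreases as p moves toward 0 or 1.

H(A) = H(0.89) = 0.4999 bits
H(B) = H(0.08) = 0.4022 bits

Distribution A (p=0.89) is closer to uniform (p=0.5), so it has higher entropy.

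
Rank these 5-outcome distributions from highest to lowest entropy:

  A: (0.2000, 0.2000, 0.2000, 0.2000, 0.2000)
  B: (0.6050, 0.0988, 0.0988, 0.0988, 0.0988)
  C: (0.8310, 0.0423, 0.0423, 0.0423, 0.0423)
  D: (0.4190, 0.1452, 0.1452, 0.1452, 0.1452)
A > D > B > C

Key insight: Entropy is maximized by uniform distributions and minimized by concentrated distributions.

Entropies:
  H(A) = 2.3219 bits
  H(B) = 1.7580 bits
  H(C) = 0.9934 bits
  H(D) = 2.1430 bits

Ranking: A > D > B > C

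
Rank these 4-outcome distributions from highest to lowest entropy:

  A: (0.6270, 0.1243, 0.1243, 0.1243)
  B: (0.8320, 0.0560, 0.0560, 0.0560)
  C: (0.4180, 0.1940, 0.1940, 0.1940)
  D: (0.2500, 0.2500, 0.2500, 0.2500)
D > C > A > B

Key insight: Entropy is maximized by uniform distributions and minimized by concentrated distributions.

Entropies:
  H(A) = 1.5441 bits
  H(B) = 0.9194 bits
  H(C) = 1.9030 bits
  H(D) = 2.0000 bits

Ranking: D > C > A > B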